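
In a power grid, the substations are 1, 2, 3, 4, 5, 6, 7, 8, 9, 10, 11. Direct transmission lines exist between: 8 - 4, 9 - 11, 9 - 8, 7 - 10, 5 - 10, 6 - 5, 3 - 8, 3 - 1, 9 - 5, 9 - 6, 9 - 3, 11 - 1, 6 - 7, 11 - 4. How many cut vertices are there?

Removing 9 increases the component count from 2 to 3, so 9 is a cut vertex.
By contrast removing 4 leaves 2 components; it is not a cut vertex. No other vertex is a cut vertex either.

1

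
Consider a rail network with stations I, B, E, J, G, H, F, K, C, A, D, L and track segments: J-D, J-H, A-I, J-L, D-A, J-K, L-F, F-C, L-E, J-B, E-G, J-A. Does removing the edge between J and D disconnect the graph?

After removing J-D, the path J-A-D still connects them, so the edge is not a bridge.

No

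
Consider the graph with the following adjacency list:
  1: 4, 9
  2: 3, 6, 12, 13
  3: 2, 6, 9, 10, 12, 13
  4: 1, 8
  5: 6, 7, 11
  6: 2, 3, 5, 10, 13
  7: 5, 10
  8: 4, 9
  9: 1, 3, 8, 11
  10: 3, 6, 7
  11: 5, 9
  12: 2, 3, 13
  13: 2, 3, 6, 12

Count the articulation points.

Removing 9 increases the component count from 1 to 2, so 9 is a cut vertex.
By contrast removing 1 leaves 1 component; it is not a cut vertex. No other vertex is a cut vertex either.

1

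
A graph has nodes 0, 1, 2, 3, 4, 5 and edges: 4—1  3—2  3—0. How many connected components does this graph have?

5 is isolated — a component by itself.
Starting from 1 we can reach 1, 4. That is one component of size 2.
Starting from 0 we can reach 0, 2, 3. That is one component of size 3.
Total: 3 components.

3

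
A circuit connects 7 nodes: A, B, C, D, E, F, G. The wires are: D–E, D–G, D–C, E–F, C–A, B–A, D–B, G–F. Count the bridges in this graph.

The edges on the cycle D-E-F-G-D are not bridges since each lies on that cycle.
Every edge lies on some cycle, so there are no bridges.

0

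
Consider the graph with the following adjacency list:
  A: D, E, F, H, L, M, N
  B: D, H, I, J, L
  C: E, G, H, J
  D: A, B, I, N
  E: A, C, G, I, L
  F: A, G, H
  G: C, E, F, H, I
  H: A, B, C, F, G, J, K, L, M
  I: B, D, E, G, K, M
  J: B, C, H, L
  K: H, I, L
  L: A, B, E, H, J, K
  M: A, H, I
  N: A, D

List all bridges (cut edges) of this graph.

The edges on the cycle H-L-J-B-H are not bridges since each lies on that cycle.
Every edge lies on some cycle, so there are no bridges.

none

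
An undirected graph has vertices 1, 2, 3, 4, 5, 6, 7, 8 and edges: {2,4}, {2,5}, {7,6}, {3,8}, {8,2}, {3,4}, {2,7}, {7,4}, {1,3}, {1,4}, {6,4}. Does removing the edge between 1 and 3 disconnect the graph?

After removing 1–3, the path 1-4-3 still connects them, so the edge is not a bridge.

No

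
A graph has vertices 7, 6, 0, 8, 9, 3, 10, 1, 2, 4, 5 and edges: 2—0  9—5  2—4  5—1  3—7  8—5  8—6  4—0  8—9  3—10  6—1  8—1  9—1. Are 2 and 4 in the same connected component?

Yes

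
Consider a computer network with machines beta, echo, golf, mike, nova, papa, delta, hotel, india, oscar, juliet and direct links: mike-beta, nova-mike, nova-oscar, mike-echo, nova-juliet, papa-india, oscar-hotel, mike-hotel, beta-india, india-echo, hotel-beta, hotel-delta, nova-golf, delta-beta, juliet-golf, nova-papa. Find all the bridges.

none

The edges on the cycle nova-juliet-golf-nova are not bridges since each lies on that cycle.
Every edge lies on some cycle, so there are no bridges.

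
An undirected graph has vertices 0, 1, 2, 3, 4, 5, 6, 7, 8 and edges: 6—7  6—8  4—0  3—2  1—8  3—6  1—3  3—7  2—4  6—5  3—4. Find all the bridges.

0-4, 5-6

The edges on the cycle 3-2-4-3 are not bridges since each lies on that cycle.
But removing 4—0 disconnects 4 from 0; removing 6—5 disconnects 6 from 5 — these are bridges.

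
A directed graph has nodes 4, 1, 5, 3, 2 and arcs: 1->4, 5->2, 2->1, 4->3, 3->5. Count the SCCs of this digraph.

1

{1, 2, 3, 4, 5} are all mutually reachable — one SCC of size 5.
That gives 1 strongly connected component.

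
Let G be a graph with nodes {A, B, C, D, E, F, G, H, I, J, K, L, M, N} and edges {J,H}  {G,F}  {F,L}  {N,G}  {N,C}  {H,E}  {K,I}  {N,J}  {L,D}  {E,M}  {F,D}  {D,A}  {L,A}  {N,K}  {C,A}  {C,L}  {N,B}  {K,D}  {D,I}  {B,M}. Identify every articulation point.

Removing N increases the component count from 1 to 2, so N is a cut vertex.
By contrast removing F leaves 1 component; it is not a cut vertex. No other vertex is a cut vertex either.

N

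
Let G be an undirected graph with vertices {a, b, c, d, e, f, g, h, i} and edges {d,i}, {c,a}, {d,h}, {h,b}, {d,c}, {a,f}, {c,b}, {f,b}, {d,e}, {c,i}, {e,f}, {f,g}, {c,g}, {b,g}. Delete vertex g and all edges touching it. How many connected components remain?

With g gone, the remaining components are: {a, b, c, d, e, f, h, i}.
That is 1 component.

1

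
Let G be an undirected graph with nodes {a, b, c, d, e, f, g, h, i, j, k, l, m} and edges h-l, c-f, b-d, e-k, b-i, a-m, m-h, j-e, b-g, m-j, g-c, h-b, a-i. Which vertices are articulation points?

Removing b increases the component count from 1 to 3, so b is a cut vertex.
Removing c increases the component count from 1 to 2, so c is a cut vertex.
Removing e increases the component count from 1 to 2, so e is a cut vertex.
Likewise g, h, j, m are cut vertices.
By contrast removing i leaves 1 component; it is not a cut vertex. No other vertex is a cut vertex either.

b, c, e, g, h, j, m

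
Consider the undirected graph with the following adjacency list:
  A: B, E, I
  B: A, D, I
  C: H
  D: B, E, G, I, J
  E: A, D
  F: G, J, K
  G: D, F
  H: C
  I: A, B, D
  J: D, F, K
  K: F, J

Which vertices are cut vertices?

D

Removing D increases the component count from 2 to 3, so D is a cut vertex.
By contrast removing J leaves 2 components; it is not a cut vertex. No other vertex is a cut vertex either.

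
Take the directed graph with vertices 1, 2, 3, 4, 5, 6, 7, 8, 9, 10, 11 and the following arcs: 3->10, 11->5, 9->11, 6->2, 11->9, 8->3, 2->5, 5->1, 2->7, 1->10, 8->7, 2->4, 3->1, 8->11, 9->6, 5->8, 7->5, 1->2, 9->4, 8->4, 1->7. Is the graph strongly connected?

No

There is no directed path from 10 to 2, so the graph is not strongly connected.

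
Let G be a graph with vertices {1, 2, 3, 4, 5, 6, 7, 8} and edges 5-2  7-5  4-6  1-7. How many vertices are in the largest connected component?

8 is isolated — a component by itself.
3 is isolated — a component by itself.
Starting from 4 we can reach 4, 6. That is one component of size 2.
Starting from 1 we can reach 1, 2, 5, 7. That is one component of size 4.
The largest has 4 vertices.

4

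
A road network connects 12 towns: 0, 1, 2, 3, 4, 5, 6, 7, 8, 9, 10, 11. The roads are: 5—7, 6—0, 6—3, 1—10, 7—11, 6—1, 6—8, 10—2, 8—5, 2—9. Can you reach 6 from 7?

Yes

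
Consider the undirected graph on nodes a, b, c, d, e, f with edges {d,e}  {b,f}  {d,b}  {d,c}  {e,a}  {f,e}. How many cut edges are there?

2

The edges on the cycle d-b-f-e-d are not bridges since each lies on that cycle.
But removing e—a disconnects e from a; removing d—c disconnects d from c — these are bridges.
That makes 2 bridges.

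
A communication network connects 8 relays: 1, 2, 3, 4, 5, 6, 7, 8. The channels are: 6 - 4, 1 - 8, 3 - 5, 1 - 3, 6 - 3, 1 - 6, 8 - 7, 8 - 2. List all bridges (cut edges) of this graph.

The edges on the cycle 1-6-3-1 are not bridges since each lies on that cycle.
But removing 8 - 7 disconnects 8 from 7; removing 3 - 5 disconnects 3 from 5; removing 1 - 8 disconnects 1 from 8; removing 6 - 4 disconnects 6 from 4 — these are bridges.
In total 5 edges are bridges.

1-8, 2-8, 3-5, 4-6, 7-8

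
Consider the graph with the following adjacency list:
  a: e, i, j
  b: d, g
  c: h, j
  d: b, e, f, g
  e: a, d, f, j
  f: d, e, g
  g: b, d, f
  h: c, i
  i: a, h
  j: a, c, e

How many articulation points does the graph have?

1

Removing e increases the component count from 1 to 2, so e is a cut vertex.
By contrast removing c leaves 1 component; it is not a cut vertex. No other vertex is a cut vertex either.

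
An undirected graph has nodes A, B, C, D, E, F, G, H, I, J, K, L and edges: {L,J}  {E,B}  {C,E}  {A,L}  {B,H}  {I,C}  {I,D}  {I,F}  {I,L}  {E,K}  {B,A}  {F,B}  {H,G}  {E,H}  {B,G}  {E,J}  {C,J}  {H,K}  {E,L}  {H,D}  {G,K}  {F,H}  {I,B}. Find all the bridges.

none

The edges on the cycle I-C-E-L-I are not bridges since each lies on that cycle.
Every edge lies on some cycle, so there are no bridges.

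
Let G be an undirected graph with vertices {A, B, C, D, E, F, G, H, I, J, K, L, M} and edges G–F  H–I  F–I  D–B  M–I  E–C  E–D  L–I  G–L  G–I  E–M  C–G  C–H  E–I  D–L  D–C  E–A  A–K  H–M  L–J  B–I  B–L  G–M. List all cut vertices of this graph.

Removing A increases the component count from 1 to 2, so A is a cut vertex.
Removing E increases the component count from 1 to 2, so E is a cut vertex.
Removing L increases the component count from 1 to 2, so L is a cut vertex.
By contrast removing B leaves 1 component; it is not a cut vertex. No other vertex is a cut vertex either.

A, E, L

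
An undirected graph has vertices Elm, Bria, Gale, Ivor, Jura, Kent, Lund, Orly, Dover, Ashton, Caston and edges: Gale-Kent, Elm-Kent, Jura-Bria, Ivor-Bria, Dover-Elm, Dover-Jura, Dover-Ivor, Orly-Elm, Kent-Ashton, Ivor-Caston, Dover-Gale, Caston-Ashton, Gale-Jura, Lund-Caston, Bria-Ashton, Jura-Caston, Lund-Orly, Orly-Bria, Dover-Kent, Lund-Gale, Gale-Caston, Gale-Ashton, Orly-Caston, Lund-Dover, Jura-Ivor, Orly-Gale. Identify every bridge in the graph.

The edges on the cycle Orly-Gale-Jura-Ivor-Caston-Orly are not bridges since each lies on that cycle.
Every edge lies on some cycle, so there are no bridges.

none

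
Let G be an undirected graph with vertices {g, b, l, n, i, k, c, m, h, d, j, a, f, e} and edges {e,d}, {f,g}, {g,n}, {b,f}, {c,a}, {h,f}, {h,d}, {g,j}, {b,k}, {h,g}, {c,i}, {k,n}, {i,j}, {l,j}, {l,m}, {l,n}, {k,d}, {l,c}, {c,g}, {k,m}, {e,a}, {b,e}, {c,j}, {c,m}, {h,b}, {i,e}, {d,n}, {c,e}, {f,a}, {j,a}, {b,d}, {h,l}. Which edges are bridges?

none

The edges on the cycle h-b-k-m-l-h are not bridges since each lies on that cycle.
Every edge lies on some cycle, so there are no bridges.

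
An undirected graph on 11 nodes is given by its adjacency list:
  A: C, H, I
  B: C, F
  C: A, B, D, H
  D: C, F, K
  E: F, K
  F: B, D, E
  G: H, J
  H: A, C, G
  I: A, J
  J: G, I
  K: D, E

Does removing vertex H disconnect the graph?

Deleting H leaves 1 component (was 1) (its neighbors A, C, G remain connected to each other), so H is not a cut vertex.

No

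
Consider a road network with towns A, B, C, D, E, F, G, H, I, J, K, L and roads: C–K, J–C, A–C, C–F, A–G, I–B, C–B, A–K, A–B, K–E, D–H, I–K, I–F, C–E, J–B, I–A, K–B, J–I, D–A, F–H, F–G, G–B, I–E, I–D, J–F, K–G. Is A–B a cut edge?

No

After removing A–B, the path A-I-B still connects them, so the edge is not a bridge.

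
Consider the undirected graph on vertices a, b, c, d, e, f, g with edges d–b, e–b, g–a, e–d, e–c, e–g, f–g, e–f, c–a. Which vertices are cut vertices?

Removing e increases the component count from 1 to 2, so e is a cut vertex.
By contrast removing d leaves 1 component; it is not a cut vertex. No other vertex is a cut vertex either.

e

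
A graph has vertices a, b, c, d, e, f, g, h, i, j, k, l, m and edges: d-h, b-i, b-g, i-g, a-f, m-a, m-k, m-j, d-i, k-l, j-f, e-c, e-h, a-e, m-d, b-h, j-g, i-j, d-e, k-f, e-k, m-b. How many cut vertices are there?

Removing e increases the component count from 1 to 2, so e is a cut vertex.
Removing k increases the component count from 1 to 2, so k is a cut vertex.
By contrast removing h leaves 1 component; it is not a cut vertex. No other vertex is a cut vertex either.

2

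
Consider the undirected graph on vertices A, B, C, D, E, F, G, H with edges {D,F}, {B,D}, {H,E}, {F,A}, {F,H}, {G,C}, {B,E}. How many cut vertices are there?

Removing F increases the component count from 2 to 3, so F is a cut vertex.
By contrast removing A leaves 2 components; it is not a cut vertex. No other vertex is a cut vertex either.

1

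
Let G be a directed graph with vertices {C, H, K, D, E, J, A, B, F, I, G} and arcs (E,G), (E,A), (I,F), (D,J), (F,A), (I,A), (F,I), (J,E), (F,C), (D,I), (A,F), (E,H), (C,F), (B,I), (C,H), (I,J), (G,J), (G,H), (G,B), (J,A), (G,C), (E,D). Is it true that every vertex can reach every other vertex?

No

There is no directed path from A to K, so the graph is not strongly connected.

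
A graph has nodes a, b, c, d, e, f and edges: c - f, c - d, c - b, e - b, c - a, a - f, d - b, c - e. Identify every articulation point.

c

Removing c increases the component count from 1 to 2, so c is a cut vertex.
By contrast removing d leaves 1 component; it is not a cut vertex. No other vertex is a cut vertex either.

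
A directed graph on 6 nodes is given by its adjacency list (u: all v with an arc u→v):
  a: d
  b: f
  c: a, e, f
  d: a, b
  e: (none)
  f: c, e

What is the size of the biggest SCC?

{a, b, c, d, f} are all mutually reachable — one SCC of size 5.
{e} is an SCC by itself.
The largest has 5 vertices.

5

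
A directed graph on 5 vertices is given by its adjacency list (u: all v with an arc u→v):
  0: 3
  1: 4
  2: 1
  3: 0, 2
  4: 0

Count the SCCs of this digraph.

1

{0, 1, 2, 3, 4} are all mutually reachable — one SCC of size 5.
That gives 1 strongly connected component.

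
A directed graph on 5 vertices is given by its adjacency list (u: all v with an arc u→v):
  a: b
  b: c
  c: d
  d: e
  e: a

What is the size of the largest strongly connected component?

5

{a, b, c, d, e} are all mutually reachable — one SCC of size 5.
The largest has 5 vertices.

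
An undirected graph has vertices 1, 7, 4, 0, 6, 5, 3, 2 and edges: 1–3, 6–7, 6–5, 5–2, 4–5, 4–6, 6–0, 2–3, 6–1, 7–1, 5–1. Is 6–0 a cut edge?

Yes

Removing 6–0 leaves no path between 6 and 0: the component count goes from 1 to 2. So it is a bridge.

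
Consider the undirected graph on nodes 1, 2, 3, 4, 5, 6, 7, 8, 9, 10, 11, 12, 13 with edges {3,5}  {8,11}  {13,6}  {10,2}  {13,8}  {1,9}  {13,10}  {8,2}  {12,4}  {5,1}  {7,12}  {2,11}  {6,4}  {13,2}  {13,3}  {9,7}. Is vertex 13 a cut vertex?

Deleting 13 raises the number of components from 1 to 2, so 13 is a cut vertex.

Yes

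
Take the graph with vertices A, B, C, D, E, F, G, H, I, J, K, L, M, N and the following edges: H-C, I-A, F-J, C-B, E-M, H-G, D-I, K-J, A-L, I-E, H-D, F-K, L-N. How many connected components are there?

Starting from F we can reach F, J, K. That is one component of size 3.
Starting from A we can reach A, B, C, D, E, G, H, I, L, M, N. That is one component of size 11.
Total: 2 components.

2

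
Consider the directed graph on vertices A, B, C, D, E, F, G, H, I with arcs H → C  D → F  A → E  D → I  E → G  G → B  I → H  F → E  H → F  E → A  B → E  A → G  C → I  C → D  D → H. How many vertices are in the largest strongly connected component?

4

{A, B, E, G} are all mutually reachable — one SCC of size 4.
{C, D, H, I} are all mutually reachable — one SCC of size 4.
{F} is an SCC by itself.
The largest has 4 vertices.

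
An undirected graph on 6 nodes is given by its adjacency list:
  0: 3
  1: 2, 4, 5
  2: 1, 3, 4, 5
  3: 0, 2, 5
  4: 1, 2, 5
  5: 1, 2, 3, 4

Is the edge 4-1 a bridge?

No

After removing 4-1, the path 4-5-1 still connects them, so the edge is not a bridge.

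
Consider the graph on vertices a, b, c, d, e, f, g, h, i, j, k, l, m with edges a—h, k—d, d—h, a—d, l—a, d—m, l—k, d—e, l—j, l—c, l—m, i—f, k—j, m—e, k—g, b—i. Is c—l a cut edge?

Yes

Removing c—l leaves no path between c and l: the component count goes from 2 to 3. So it is a bridge.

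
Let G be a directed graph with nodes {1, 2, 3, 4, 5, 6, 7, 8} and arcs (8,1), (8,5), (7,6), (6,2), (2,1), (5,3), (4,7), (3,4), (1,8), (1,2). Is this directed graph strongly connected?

Yes

From 6 we can reach every vertex (1, 2, 3, 4, 5, 6, 7, 8), and every vertex can reach 6 (1, 2, 3, 4, 5, 6, 7, 8). So the whole graph is one strongly connected component.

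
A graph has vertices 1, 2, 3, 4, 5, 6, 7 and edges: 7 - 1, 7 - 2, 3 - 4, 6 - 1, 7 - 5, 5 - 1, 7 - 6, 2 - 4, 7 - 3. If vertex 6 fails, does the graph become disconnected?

No

Deleting 6 leaves 1 component (was 1) (its neighbors 1, 7 remain connected to each other), so 6 is not a cut vertex.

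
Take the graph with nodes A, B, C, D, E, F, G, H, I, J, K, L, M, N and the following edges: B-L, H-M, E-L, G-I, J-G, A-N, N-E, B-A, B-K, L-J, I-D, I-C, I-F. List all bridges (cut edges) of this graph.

The edges on the cycle B-A-N-E-L-B are not bridges since each lies on that cycle.
But removing L-J disconnects L from J; removing I-C disconnects I from C; removing I-D disconnects I from D; removing J-G disconnects J from G — these are bridges.
In total 8 edges are bridges.

B-K, C-I, D-I, F-I, G-I, G-J, H-M, J-L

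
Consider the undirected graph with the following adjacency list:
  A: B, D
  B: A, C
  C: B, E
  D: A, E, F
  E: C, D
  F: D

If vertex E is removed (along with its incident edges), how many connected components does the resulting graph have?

1

With E gone, the remaining components are: {A, B, C, D, F}.
That is 1 component.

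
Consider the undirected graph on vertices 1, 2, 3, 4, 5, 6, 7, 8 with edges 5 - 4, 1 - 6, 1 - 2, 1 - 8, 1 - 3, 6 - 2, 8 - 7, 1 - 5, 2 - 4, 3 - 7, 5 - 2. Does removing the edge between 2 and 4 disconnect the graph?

After removing 2 - 4, the path 2-5-4 still connects them, so the edge is not a bridge.

No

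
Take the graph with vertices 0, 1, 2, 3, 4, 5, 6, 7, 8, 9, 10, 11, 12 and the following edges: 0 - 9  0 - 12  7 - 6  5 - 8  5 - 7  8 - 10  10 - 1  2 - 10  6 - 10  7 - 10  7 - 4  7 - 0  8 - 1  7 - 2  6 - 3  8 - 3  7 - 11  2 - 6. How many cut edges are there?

5

The edges on the cycle 8-10-1-8 are not bridges since each lies on that cycle.
But removing 11 - 7 disconnects 11 from 7; removing 4 - 7 disconnects 4 from 7; removing 12 - 0 disconnects 12 from 0; removing 0 - 7 disconnects 0 from 7 — these are bridges.
In total 5 edges are bridges.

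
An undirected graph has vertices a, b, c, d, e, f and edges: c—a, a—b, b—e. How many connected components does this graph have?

3

f is isolated — a component by itself.
d is isolated — a component by itself.
Starting from a we can reach a, b, c, e. That is one component of size 4.
Total: 3 components.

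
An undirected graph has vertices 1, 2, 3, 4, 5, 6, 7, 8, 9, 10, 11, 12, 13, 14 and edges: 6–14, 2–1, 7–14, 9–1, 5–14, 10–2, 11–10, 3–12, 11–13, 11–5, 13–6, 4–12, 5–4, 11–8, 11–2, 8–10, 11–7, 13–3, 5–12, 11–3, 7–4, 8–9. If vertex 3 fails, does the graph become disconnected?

No

Deleting 3 leaves 1 component (was 1) (its neighbors 11, 12, 13 remain connected to each other), so 3 is not a cut vertex.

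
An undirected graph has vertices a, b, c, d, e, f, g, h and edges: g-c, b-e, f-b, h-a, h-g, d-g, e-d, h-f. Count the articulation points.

2

Removing g increases the component count from 1 to 2, so g is a cut vertex.
Removing h increases the component count from 1 to 2, so h is a cut vertex.
By contrast removing c leaves 1 component; it is not a cut vertex. No other vertex is a cut vertex either.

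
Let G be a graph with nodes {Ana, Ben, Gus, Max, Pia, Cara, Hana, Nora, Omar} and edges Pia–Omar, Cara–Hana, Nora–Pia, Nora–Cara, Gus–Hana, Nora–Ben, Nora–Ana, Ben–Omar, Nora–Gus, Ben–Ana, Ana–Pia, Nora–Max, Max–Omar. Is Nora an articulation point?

Deleting Nora raises the number of components from 1 to 2, so Nora is a cut vertex.

Yes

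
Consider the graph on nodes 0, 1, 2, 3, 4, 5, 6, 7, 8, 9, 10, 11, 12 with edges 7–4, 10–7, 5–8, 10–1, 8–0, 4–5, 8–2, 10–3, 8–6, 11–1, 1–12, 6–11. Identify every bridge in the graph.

The edges on the cycle 10-7-4-5-8-6-11-1-10 are not bridges since each lies on that cycle.
But removing 0–8 disconnects 0 from 8; removing 12–1 disconnects 12 from 1; removing 2–8 disconnects 2 from 8; removing 10–3 disconnects 10 from 3 — these are bridges.

0-8, 1-12, 10-3, 2-8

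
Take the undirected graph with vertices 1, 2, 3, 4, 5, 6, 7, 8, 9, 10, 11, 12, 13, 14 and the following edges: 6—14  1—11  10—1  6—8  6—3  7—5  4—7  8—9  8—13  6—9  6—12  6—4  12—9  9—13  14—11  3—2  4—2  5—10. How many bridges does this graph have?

The edges on the cycle 6-3-2-4-6 are not bridges since each lies on that cycle.
Every edge lies on some cycle, so there are no bridges.

0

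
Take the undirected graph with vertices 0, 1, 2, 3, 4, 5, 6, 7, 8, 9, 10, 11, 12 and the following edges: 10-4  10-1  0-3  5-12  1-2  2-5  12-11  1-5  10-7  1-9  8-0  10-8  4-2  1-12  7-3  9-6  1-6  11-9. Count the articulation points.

1

Removing 10 increases the component count from 1 to 2, so 10 is a cut vertex.
By contrast removing 0 leaves 1 component; it is not a cut vertex. No other vertex is a cut vertex either.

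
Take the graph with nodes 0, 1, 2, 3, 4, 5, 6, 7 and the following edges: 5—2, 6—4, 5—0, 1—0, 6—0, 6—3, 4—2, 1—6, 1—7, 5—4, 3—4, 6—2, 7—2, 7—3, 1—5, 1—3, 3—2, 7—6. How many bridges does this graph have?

0

The edges on the cycle 7-6-3-2-7 are not bridges since each lies on that cycle.
Every edge lies on some cycle, so there are no bridges.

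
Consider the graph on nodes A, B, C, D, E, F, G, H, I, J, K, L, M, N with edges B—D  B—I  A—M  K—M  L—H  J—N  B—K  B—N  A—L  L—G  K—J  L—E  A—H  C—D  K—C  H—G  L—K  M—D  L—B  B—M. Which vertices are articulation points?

B, L

Removing B increases the component count from 2 to 3, so B is a cut vertex.
Removing L increases the component count from 2 to 3, so L is a cut vertex.
By contrast removing C leaves 2 components; it is not a cut vertex. No other vertex is a cut vertex either.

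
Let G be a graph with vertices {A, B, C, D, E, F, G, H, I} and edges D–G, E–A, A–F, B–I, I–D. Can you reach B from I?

From I we can reach B, D, G, I, which includes B.

Yes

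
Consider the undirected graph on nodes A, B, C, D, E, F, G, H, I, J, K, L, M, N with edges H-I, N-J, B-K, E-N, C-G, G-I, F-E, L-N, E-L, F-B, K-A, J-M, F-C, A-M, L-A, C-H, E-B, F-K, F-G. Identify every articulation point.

F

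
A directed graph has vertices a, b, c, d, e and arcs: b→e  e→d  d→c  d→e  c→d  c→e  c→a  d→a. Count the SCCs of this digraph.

3

{c, d, e} are all mutually reachable — one SCC of size 3.
{b} is an SCC by itself.
{a} is an SCC by itself.
That gives 3 strongly connected components.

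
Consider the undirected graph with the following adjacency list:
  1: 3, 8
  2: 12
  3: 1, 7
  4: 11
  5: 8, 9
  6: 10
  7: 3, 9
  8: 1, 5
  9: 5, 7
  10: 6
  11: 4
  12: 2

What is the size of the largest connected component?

Starting from 6 we can reach 6, 10. That is one component of size 2.
Starting from 2 we can reach 2, 12. That is one component of size 2.
Starting from 4 we can reach 4, 11. That is one component of size 2.
Starting from 1 we can reach 1, 3, 5, 7, 8, 9. That is one component of size 6.
The largest has 6 vertices.

6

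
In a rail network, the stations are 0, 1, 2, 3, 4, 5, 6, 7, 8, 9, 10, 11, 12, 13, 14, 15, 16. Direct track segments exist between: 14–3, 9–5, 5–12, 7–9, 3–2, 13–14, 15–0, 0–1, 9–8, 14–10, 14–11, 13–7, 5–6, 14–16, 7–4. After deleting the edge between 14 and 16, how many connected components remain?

Before removal there are 2 components.
14–16 is a bridge — removing it separates 14's side from 16's side.
After removal: 3 components.

3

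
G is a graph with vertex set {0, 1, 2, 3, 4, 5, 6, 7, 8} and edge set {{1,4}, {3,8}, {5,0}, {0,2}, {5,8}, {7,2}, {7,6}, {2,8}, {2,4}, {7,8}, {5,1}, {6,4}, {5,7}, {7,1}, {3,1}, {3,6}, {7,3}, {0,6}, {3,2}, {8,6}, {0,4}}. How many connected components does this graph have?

1

Starting from 0 we can reach 0, 1, 2, 3, 4, 5, 6, 7, 8. That is one component of size 9.
Total: 1 component.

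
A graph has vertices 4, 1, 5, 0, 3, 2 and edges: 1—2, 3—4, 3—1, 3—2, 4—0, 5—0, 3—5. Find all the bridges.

The edges on the cycle 3-1-2-3 are not bridges since each lies on that cycle.
Every edge lies on some cycle, so there are no bridges.

none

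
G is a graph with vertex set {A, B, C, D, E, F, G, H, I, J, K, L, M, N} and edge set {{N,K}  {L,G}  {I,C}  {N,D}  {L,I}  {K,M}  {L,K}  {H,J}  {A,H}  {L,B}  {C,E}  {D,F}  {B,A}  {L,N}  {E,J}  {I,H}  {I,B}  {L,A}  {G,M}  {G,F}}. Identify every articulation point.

L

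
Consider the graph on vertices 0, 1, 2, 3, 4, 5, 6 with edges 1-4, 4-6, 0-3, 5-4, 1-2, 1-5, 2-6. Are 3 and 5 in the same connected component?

No

The component containing 3 is {0, 3}, and 5 is not in it.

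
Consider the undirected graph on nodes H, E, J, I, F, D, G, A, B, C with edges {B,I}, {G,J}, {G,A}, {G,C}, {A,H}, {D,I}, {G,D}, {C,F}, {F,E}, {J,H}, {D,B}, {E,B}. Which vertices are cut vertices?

Removing G increases the component count from 1 to 2, so G is a cut vertex.
By contrast removing C leaves 1 component; it is not a cut vertex. No other vertex is a cut vertex either.

G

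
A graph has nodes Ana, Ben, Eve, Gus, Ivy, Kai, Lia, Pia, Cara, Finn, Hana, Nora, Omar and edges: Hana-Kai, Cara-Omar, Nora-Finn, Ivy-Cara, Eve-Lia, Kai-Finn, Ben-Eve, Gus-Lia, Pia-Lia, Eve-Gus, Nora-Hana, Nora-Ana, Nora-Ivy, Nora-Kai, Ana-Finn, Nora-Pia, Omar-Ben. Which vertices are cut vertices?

Nora

Removing Nora increases the component count from 1 to 2, so Nora is a cut vertex.
By contrast removing Ana leaves 1 component; it is not a cut vertex. No other vertex is a cut vertex either.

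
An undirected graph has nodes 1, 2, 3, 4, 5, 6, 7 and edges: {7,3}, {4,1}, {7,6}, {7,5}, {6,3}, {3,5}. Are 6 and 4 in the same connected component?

No

The component containing 6 is {3, 5, 6, 7}, and 4 is not in it.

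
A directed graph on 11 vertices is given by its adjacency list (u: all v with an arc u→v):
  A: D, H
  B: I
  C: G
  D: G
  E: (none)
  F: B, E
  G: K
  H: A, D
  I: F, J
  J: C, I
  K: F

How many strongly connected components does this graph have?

4

{B, C, F, G, I, J, K} are all mutually reachable — one SCC of size 7.
{A, H} are all mutually reachable — one SCC of size 2.
{D} is an SCC by itself.
{E} is an SCC by itself.
That gives 4 strongly connected components.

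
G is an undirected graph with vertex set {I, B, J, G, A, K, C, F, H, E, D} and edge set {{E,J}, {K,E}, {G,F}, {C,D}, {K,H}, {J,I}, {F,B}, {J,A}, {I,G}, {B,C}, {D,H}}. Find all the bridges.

A-J

The edges on the cycle K-E-J-I-G-F-B-C-D-H-K are not bridges since each lies on that cycle.
But removing J—A disconnects J from A — this is a bridge.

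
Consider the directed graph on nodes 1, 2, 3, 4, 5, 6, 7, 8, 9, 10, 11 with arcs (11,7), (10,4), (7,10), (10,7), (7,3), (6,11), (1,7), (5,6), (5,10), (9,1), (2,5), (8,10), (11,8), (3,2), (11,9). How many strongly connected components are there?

{1, 2, 3, 5, 6, 7, 8, 9, 10, 11} are all mutually reachable — one SCC of size 10.
{4} is an SCC by itself.
That gives 2 strongly connected components.

2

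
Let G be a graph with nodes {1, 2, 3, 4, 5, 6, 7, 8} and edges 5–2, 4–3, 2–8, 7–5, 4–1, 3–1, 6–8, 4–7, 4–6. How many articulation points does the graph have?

1

Removing 4 increases the component count from 1 to 2, so 4 is a cut vertex.
By contrast removing 5 leaves 1 component; it is not a cut vertex. No other vertex is a cut vertex either.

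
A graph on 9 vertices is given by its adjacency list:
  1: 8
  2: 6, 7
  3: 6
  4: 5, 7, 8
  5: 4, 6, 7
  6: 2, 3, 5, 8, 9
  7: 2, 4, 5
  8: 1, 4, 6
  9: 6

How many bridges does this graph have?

The edges on the cycle 6-8-4-7-5-6 are not bridges since each lies on that cycle.
But removing 9-6 disconnects 9 from 6; removing 3-6 disconnects 3 from 6; removing 8-1 disconnects 8 from 1 — these are bridges.
That makes 3 bridges.

3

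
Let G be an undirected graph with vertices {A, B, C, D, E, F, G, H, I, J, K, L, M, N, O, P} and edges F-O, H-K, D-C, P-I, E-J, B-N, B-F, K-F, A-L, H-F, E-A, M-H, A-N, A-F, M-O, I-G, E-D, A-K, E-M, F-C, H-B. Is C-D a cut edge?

After removing C-D, the path C-F-A-E-D still connects them, so the edge is not a bridge.

No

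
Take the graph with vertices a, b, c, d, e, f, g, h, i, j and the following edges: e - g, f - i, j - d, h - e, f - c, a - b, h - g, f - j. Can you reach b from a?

From a we can reach a, b, which includes b.

Yes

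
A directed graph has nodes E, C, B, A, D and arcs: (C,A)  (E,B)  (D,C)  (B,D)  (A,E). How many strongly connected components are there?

{A, B, C, D, E} are all mutually reachable — one SCC of size 5.
That gives 1 strongly connected component.

1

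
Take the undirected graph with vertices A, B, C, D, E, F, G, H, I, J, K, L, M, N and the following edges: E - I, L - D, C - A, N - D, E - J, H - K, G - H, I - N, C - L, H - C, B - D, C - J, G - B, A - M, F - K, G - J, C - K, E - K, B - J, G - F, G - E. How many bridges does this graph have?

2

The edges on the cycle G-B-D-L-C-H-G are not bridges since each lies on that cycle.
But removing A - M disconnects A from M; removing C - A disconnects C from A — these are bridges.
That makes 2 bridges.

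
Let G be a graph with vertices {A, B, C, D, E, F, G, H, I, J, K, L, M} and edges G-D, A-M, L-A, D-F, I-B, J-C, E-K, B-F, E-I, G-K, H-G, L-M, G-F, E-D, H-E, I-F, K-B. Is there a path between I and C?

No

The component containing I is {B, D, E, F, G, H, I, K}, and C is not in it.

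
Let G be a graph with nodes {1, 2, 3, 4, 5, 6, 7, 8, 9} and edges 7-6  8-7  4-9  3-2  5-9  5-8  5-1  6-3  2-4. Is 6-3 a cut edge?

No

After removing 6-3, the path 6-7-8-5-9-4-2-3 still connects them, so the edge is not a bridge.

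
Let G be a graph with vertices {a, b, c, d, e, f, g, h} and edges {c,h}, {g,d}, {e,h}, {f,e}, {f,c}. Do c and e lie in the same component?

Yes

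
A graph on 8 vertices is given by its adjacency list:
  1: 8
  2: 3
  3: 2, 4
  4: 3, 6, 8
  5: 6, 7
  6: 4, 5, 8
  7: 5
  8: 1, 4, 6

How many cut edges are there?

5

The edges on the cycle 8-6-4-8 are not bridges since each lies on that cycle.
But removing 3-2 disconnects 3 from 2; removing 5-7 disconnects 5 from 7; removing 8-1 disconnects 8 from 1; removing 4-3 disconnects 4 from 3 — these are bridges.
In total 5 edges are bridges.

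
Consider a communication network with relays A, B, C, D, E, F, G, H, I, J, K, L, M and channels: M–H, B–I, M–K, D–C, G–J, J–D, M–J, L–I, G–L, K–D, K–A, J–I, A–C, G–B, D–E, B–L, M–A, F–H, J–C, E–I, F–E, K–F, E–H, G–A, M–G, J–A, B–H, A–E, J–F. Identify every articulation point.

none

Removing G, for instance, still leaves 1 component. No single vertex removal increases the component count — the graph has no articulation points.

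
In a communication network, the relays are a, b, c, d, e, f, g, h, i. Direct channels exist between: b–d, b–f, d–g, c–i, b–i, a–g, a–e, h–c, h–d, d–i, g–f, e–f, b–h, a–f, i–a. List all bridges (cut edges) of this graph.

The edges on the cycle b-h-c-i-a-e-f-g-d-b are not bridges since each lies on that cycle.
Every edge lies on some cycle, so there are no bridges.

none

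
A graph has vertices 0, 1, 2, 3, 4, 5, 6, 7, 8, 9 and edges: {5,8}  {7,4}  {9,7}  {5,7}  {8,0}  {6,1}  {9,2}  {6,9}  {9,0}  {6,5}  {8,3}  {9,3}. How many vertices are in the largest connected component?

10

Starting from 0 we can reach 0, 1, 2, 3, 4, 5, 6, 7, 8, 9. That is one component of size 10.
The largest has 10 vertices.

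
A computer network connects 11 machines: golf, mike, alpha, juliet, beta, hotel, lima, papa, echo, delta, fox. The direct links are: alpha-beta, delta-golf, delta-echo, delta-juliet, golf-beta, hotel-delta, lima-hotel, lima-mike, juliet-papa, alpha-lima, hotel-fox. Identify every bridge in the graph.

delta-echo, delta-juliet, fox-hotel, juliet-papa, lima-mike

The edges on the cycle alpha-lima-hotel-delta-golf-beta-alpha are not bridges since each lies on that cycle.
But removing echo-delta disconnects echo from delta; removing juliet-delta disconnects juliet from delta; removing juliet-papa disconnects juliet from papa; removing lima-mike disconnects lima from mike — these are bridges.
In total 5 edges are bridges.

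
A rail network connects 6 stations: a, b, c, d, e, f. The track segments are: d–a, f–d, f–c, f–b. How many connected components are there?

e is isolated — a component by itself.
Starting from a we can reach a, b, c, d, f. That is one component of size 5.
Total: 2 components.

2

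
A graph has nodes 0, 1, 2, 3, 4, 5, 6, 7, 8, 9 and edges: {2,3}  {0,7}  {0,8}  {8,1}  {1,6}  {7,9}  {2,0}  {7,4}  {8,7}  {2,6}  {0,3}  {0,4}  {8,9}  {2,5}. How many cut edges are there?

1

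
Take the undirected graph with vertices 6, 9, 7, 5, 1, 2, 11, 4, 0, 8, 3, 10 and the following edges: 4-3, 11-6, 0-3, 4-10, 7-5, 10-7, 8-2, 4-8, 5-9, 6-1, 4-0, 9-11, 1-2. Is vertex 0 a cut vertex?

No

Deleting 0 leaves 1 component (was 1) (its neighbors 3, 4 remain connected to each other), so 0 is not a cut vertex.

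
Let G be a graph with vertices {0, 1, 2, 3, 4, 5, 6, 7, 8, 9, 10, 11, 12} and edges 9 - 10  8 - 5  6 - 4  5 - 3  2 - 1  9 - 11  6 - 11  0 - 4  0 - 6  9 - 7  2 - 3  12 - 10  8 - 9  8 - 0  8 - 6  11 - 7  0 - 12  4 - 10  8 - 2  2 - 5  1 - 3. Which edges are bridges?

The edges on the cycle 0-12-10-4-0 are not bridges since each lies on that cycle.
Every edge lies on some cycle, so there are no bridges.

none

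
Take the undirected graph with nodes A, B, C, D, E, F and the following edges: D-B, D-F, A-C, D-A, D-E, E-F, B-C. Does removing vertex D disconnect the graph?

Yes

Deleting D raises the number of components from 1 to 2, so D is a cut vertex.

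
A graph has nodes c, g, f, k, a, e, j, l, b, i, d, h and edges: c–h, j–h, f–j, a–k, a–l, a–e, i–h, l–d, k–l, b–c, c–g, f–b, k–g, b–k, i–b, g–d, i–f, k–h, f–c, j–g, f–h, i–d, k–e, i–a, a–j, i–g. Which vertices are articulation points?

none

Removing e, for instance, still leaves 1 component. No single vertex removal increases the component count — the graph has no articulation points.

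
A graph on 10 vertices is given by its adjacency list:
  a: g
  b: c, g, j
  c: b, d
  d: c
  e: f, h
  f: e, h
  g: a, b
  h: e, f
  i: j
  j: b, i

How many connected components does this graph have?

Starting from e we can reach e, f, h. That is one component of size 3.
Starting from a we can reach a, b, c, d, g, i, j. That is one component of size 7.
Total: 2 components.

2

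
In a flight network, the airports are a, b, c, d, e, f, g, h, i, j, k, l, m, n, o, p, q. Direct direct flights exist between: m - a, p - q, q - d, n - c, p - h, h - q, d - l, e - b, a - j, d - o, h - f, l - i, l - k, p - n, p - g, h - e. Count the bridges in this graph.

The edges on the cycle p-h-q-p are not bridges since each lies on that cycle.
But removing h - f disconnects h from f; removing k - l disconnects k from l; removing p - n disconnects p from n; removing q - d disconnects q from d — these are bridges.
In total 13 edges are bridges.

13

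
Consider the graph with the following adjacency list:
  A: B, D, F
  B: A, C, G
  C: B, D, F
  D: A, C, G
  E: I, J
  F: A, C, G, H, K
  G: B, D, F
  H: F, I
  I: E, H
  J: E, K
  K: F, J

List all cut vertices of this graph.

Removing F increases the component count from 1 to 2, so F is a cut vertex.
By contrast removing E leaves 1 component; it is not a cut vertex. No other vertex is a cut vertex either.

F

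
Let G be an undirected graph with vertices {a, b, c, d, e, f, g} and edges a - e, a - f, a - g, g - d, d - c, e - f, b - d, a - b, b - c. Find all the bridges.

none

The edges on the cycle a-e-f-a are not bridges since each lies on that cycle.
Every edge lies on some cycle, so there are no bridges.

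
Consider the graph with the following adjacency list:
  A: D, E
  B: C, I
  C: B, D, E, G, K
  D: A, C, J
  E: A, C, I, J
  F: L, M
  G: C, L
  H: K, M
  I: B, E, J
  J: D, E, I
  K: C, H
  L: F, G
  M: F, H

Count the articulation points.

1

Removing C increases the component count from 1 to 2, so C is a cut vertex.
By contrast removing A leaves 1 component; it is not a cut vertex. No other vertex is a cut vertex either.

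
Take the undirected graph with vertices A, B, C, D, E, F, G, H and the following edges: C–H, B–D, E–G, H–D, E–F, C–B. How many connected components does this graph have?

A is isolated — a component by itself.
Starting from E we can reach E, F, G. That is one component of size 3.
Starting from B we can reach B, C, D, H. That is one component of size 4.
Total: 3 components.

3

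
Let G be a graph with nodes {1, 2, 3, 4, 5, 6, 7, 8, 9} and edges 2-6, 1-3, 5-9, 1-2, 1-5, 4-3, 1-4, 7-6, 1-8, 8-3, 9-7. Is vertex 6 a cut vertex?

Deleting 6 leaves 1 component (was 1) (its neighbors 2, 7 remain connected to each other), so 6 is not a cut vertex.

No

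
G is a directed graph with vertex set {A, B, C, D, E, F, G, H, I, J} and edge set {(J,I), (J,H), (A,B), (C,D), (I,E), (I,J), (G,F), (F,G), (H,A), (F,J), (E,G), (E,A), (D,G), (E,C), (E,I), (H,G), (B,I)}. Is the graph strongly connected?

Yes

From F we can reach every vertex (A, B, C, D, E, F, G, H, I, J), and every vertex can reach F (A, B, C, D, E, F, G, H, I, J). So the whole graph is one strongly connected component.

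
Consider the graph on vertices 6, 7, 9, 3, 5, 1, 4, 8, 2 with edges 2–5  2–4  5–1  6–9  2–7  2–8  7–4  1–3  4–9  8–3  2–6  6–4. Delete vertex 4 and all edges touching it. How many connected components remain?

With 4 gone, the remaining components are: {1, 2, 3, 5, 6, 7, 8, 9}.
That is 1 component.

1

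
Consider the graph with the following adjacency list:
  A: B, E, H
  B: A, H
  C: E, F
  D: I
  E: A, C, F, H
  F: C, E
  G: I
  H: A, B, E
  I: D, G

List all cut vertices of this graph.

E, I

Removing E increases the component count from 2 to 3, so E is a cut vertex.
Removing I increases the component count from 2 to 3, so I is a cut vertex.
By contrast removing G leaves 2 components; it is not a cut vertex. No other vertex is a cut vertex either.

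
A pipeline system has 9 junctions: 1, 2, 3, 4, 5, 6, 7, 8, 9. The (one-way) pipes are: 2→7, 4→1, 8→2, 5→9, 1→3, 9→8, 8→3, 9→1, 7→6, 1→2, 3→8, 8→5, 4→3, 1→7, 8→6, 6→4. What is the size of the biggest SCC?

9

{1, 2, 3, 4, 5, 6, 7, 8, 9} are all mutually reachable — one SCC of size 9.
The largest has 9 vertices.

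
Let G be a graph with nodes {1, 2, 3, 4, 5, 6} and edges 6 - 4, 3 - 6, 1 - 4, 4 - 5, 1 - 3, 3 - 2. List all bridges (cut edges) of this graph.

The edges on the cycle 1-3-6-4-1 are not bridges since each lies on that cycle.
But removing 3 - 2 disconnects 3 from 2; removing 4 - 5 disconnects 4 from 5 — these are bridges.

2-3, 4-5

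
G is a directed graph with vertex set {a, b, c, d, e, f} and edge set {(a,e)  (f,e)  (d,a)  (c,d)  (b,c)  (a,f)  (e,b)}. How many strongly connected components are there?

{a, b, c, d, e, f} are all mutually reachable — one SCC of size 6.
That gives 1 strongly connected component.

1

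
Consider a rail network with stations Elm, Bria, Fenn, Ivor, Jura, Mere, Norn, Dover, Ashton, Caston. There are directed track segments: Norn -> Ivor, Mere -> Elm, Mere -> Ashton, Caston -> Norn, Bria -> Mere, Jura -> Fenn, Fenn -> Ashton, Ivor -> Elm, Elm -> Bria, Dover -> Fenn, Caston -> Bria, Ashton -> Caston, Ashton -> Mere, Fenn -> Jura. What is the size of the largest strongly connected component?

7

{Elm, Bria, Ivor, Mere, Norn, Ashton, Caston} are all mutually reachable — one SCC of size 7.
{Fenn, Jura} are all mutually reachable — one SCC of size 2.
{Dover} is an SCC by itself.
The largest has 7 vertices.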